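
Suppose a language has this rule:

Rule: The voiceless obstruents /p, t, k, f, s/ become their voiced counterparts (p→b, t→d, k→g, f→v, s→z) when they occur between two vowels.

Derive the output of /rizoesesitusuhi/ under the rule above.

/s/ is a voiceless obstruent between vowels /e/ and /e/, so it voices to [z].
/s/ is a voiceless obstruent between vowels /e/ and /i/, so it voices to [z].
/t/ is a voiceless obstruent between vowels /i/ and /u/, so it voices to [d].
/s/ is a voiceless obstruent between vowels /u/ and /u/, so it voices to [z].
Surface form: [rizoezeziduzuhi].

rizoezeziduzuhi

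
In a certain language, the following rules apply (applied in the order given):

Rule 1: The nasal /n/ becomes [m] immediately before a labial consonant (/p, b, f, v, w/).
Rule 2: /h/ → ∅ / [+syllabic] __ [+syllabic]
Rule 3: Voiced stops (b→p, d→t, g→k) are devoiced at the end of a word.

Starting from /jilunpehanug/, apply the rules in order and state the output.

Rule 1 (nasal place assimilation): /n/ precedes the labial consonant /p/, so it assimilates in place to [m]. /jilunpehanug/ → jilumpehanug.
Rule 2 (intervocalic h-deletion): /h/ occurs between vowels /e/ and /a/, so it deletes. /jilumpehanug/ → jilumpeanug.
Rule 3 (final devoicing): /g/ is a voiced stop in word-final position, so it devoices to [k]. /jilumpeanug/ → jilumpeanuk.

jilumpeanuk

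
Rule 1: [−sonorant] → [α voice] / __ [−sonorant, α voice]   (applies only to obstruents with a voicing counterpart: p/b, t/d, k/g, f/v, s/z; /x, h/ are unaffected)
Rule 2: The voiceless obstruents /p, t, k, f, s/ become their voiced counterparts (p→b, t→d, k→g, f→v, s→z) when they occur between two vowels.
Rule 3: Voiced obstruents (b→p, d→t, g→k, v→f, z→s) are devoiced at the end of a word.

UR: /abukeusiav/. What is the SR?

abugeuziaf

Rule 1 (regressive voicing assimilation): no segment meets the environment; /abukeusiav/ is unchanged.
Rule 2 (intervocalic voicing): /k/ is a voiceless obstruent between vowels /u/ and /e/, so it voices to [g]. /s/ is a voiceless obstruent between vowels /u/ and /i/, so it voices to [z]. /abukeusiav/ → abugeuziav.
Rule 3 (final devoicing): /v/ is a voiced obstruent in word-final position, so it devoices to [f]. /abugeuziav/ → abugeuziaf.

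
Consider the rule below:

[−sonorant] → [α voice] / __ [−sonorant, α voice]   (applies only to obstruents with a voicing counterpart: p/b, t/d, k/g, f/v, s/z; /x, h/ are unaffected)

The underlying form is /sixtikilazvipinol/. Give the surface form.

No segment of /sixtikilazvipinol/ meets the structural description of the rule, so the form surfaces unchanged.

sixtikilazvipinol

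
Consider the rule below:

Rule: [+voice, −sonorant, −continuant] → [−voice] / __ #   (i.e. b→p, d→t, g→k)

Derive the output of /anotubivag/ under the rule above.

/g/ is a voiced stop in word-final position, so it devoices to [k].
Surface form: [anotubivak].

anotubivak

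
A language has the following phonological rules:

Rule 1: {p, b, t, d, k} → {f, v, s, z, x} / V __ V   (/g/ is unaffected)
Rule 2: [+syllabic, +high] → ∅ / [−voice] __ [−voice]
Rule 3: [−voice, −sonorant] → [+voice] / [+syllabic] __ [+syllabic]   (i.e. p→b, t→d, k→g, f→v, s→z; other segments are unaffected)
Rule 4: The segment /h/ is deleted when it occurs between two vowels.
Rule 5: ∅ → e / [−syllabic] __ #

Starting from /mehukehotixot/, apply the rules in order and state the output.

Rule 1 (intervocalic spirantization): /k/ is a stop between vowels /u/ and /e/, so it spirantizes to the fricative [x]. /t/ is a stop between vowels /o/ and /i/, so it spirantizes to the fricative [s]. /mehukehotixot/ → mehuxehosixot.
Rule 2 (high vowel syncope): /u/ is a high vowel flanked by voiceless consonants /h/ and /x/, so it deletes. /i/ is a high vowel flanked by voiceless consonants /s/ and /x/, so it deletes. /mehuxehosixot/ → mehxehosxot.
Rule 3 (intervocalic voicing): no segment meets the environment; /mehxehosxot/ is unchanged.
Rule 4 (intervocalic h-deletion): /h/ occurs between vowels /e/ and /o/, so it deletes. /mehxehosxot/ → mehxeosxot.
Rule 5 (final e-epenthesis): the form ends in the consonant /t/, so [e] is inserted word-finally. /mehxeosxot/ → mehxeosxote.

mehxeosxote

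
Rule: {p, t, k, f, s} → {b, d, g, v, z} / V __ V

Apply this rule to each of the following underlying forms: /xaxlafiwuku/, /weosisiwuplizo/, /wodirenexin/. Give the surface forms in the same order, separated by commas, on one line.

xaxlaviwugu, weoziziwuplizo, wodirenexin

/xaxlafiwuku/: /f/ is a voiceless obstruent between vowels /a/ and /i/, so it voices to [v]. /k/ is a voiceless obstruent between vowels /u/ and /u/, so it voices to [g]. → [xaxlaviwugu].
/weosisiwuplizo/: /s/ is a voiceless obstruent between vowels /o/ and /i/, so it voices to [z]. /s/ is a voiceless obstruent between vowels /i/ and /i/, so it voices to [z]. → [weoziziwuplizo].
/wodirenexin/: the rule's environment is not met; surfaces unchanged as [wodirenexin].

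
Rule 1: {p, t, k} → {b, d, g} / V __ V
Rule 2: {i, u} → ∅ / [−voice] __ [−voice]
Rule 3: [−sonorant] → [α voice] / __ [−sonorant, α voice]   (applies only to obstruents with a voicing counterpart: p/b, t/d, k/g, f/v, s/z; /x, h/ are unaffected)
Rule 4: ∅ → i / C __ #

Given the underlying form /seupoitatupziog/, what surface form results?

seuboidadubziogi

Rule 1 (intervocalic voicing): /p/ is a voiceless stop between vowels /u/ and /o/, so it voices to [b]. /t/ is a voiceless stop between vowels /i/ and /a/, so it voices to [d]. /t/ is a voiceless stop between vowels /a/ and /u/, so it voices to [d]. /seupoitatupziog/ → seuboidadupziog.
Rule 2 (high vowel syncope): no segment meets the environment; /seuboidadupziog/ is unchanged.
Rule 3 (regressive voicing assimilation): /p/ precedes the voiced obstruent /z/, so it voices to [b] by assimilation. /seuboidadupziog/ → seuboidadubziog.
Rule 4 (final i-epenthesis): the form ends in the consonant /g/, so [i] is inserted word-finally. /seuboidadubziog/ → seuboidadubziogi.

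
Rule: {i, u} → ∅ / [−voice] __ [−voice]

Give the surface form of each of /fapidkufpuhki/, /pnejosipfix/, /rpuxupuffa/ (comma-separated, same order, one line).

/fapidkufpuhki/: /u/ is a high vowel flanked by voiceless consonants /k/ and /f/, so it deletes. /u/ is a high vowel flanked by voiceless consonants /p/ and /h/, so it deletes. → [fapidkfphki].
/pnejosipfix/: /i/ is a high vowel flanked by voiceless consonants /s/ and /p/, so it deletes. /i/ is a high vowel flanked by voiceless consonants /f/ and /x/, so it deletes. → [pnejospfx].
/rpuxupuffa/: /u/ is a high vowel flanked by voiceless consonants /p/ and /x/, so it deletes. /u/ is a high vowel flanked by voiceless consonants /x/ and /p/, so it deletes. /u/ is a high vowel flanked by voiceless consonants /p/ and /f/, so it deletes. → [rpxpffa].

fapidkfphki, pnejospfx, rpxpffa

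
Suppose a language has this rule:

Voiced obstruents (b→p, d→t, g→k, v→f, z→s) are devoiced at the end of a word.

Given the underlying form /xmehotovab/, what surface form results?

xmehotovap

/b/ is a voiced obstruent in word-final position, so it devoices to [p].
Surface form: [xmehotovap].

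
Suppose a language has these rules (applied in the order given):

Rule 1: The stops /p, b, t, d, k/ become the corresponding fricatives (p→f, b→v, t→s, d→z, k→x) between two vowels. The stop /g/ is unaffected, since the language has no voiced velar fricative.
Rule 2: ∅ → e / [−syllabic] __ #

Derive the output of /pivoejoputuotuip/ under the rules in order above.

Rule 1 (intervocalic spirantization): /p/ is a stop between vowels /o/ and /u/, so it spirantizes to the fricative [f]. /t/ is a stop between vowels /u/ and /u/, so it spirantizes to the fricative [s]. /t/ is a stop between vowels /o/ and /u/, so it spirantizes to the fricative [s]. /pivoejoputuotuip/ → pivoejofusuosuip.
Rule 2 (final e-epenthesis): the form ends in the consonant /p/, so [e] is inserted word-finally. /pivoejofusuosuip/ → pivoejofusuosuipe.

pivoejofusuosuipe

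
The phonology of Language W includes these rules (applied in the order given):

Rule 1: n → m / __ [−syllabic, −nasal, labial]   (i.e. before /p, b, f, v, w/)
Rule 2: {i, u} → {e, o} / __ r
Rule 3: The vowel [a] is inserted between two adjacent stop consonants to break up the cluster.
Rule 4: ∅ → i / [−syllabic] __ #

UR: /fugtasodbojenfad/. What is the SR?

fugatasodabojemfadi

Rule 1 (nasal place assimilation): /n/ precedes the labial consonant /f/, so it assimilates in place to [m]. /fugtasodbojenfad/ → fugtasodbojemfad.
Rule 2 (pre-rhotic lowering): no segment meets the environment; /fugtasodbojemfad/ is unchanged.
Rule 3 (stop-cluster a-epenthesis): /g/ and /t/ form a stop–stop cluster, so [a] is inserted between them. /d/ and /b/ form a stop–stop cluster, so [a] is inserted between them. /fugtasodbojemfad/ → fugatasodabojemfad.
Rule 4 (final i-epenthesis): the form ends in the consonant /d/, so [i] is inserted word-finally. /fugatasodabojemfad/ → fugatasodabojemfadi.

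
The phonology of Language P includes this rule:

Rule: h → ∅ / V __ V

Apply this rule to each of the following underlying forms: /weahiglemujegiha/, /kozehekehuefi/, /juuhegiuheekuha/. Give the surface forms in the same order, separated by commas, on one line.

weaiglemujegia, kozeekeuefi, juuegiueekua

/weahiglemujegiha/: /h/ occurs between vowels /a/ and /i/, so it deletes. /h/ occurs between vowels /i/ and /a/, so it deletes. → [weaiglemujegia].
/kozehekehuefi/: /h/ occurs between vowels /e/ and /e/, so it deletes. /h/ occurs between vowels /e/ and /u/, so it deletes. → [kozeekeuefi].
/juuhegiuheekuha/: /h/ occurs between vowels /u/ and /e/, so it deletes. /h/ occurs between vowels /u/ and /e/, so it deletes. /h/ occurs between vowels /u/ and /a/, so it deletes. → [juuegiueekua].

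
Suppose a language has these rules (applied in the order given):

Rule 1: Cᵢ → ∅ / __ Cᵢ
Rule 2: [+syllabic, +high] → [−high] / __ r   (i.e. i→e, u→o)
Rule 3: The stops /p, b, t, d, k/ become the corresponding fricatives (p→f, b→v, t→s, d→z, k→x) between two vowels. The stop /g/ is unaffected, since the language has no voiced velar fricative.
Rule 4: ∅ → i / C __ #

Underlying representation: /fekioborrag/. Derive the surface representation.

fexiovoragi

Rule 1 (degemination): /rr/ is a geminate; the first /r/ deletes. /fekioborrag/ → fekioborag.
Rule 2 (pre-rhotic lowering): no segment meets the environment; /fekioborag/ is unchanged.
Rule 3 (intervocalic spirantization): /k/ is a stop between vowels /e/ and /i/, so it spirantizes to the fricative [x]. /b/ is a stop between vowels /o/ and /o/, so it spirantizes to the fricative [v]. /fekioborag/ → fexiovorag.
Rule 4 (final i-epenthesis): the form ends in the consonant /g/, so [i] is inserted word-finally. /fexiovorag/ → fexiovoragi.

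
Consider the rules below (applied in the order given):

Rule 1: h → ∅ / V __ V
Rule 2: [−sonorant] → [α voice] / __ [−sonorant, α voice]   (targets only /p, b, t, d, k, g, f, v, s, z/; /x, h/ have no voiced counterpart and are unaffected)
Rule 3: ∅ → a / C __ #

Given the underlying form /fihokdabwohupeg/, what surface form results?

Rule 1 (intervocalic h-deletion): /h/ occurs between vowels /i/ and /o/, so it deletes. /h/ occurs between vowels /o/ and /u/, so it deletes. /fihokdabwohupeg/ → fiokdabwoupeg.
Rule 2 (regressive voicing assimilation): /k/ precedes the voiced obstruent /d/, so it voices to [g] by assimilation. /fiokdabwoupeg/ → fiogdabwoupeg.
Rule 3 (final a-epenthesis): the form ends in the consonant /g/, so [a] is inserted word-finally. /fiogdabwoupeg/ → fiogdabwoupega.

fiogdabwoupega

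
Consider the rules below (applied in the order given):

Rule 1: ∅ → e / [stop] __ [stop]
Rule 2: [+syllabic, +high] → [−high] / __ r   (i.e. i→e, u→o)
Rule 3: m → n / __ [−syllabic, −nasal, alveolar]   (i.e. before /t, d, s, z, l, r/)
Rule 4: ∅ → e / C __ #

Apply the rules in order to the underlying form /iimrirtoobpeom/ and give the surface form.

Rule 1 (stop-cluster e-epenthesis): /b/ and /p/ form a stop–stop cluster, so [e] is inserted between them. /iimrirtoobpeom/ → iimrirtoobepeom.
Rule 2 (pre-rhotic lowering): /i/ is a high vowel immediately before /r/, so it lowers to [e]. /iimrirtoobepeom/ → iimrertoobepeom.
Rule 3 (nasal place assimilation): /m/ precedes the alveolar consonant /r/, so it assimilates in place to [n]. /iimrertoobepeom/ → iinrertoobepeom.
Rule 4 (final e-epenthesis): the form ends in the consonant /m/, so [e] is inserted word-finally. /iinrertoobepeom/ → iinrertoobepeome.

iinrertoobepeome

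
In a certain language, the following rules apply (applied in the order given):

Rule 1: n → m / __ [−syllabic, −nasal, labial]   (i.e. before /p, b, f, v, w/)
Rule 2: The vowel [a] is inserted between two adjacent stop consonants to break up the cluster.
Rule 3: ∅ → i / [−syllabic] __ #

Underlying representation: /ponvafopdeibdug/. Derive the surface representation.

pomvafopadeibadugi

Rule 1 (nasal place assimilation): /n/ precedes the labial consonant /v/, so it assimilates in place to [m]. /ponvafopdeibdug/ → pomvafopdeibdug.
Rule 2 (stop-cluster a-epenthesis): /p/ and /d/ form a stop–stop cluster, so [a] is inserted between them. /b/ and /d/ form a stop–stop cluster, so [a] is inserted between them. /pomvafopdeibdug/ → pomvafopadeibadug.
Rule 3 (final i-epenthesis): the form ends in the consonant /g/, so [i] is inserted word-finally. /pomvafopadeibadug/ → pomvafopadeibadugi.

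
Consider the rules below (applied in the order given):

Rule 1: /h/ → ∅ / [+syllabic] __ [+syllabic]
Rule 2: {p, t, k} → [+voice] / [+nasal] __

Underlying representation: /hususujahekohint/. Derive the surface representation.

hususujaekoind

Rule 1 (intervocalic h-deletion): /h/ occurs between vowels /a/ and /e/, so it deletes. /h/ occurs between vowels /o/ and /i/, so it deletes. /hususujahekohint/ → hususujaekoint.
Rule 2 (post-nasal voicing): /t/ is a voiceless stop immediately after the nasal /n/, so it voices to [d]. /hususujaekoint/ → hususujaekoind.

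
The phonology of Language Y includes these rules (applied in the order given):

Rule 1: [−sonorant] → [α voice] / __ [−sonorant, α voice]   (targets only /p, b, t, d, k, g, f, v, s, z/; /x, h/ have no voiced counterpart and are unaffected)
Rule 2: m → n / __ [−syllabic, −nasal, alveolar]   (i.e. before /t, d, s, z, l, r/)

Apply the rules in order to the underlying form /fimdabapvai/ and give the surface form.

Rule 1 (regressive voicing assimilation): /p/ precedes the voiced obstruent /v/, so it voices to [b] by assimilation. /fimdabapvai/ → fimdababvai.
Rule 2 (nasal place assimilation): /m/ precedes the alveolar consonant /d/, so it assimilates in place to [n]. /fimdababvai/ → findababvai.

findababvai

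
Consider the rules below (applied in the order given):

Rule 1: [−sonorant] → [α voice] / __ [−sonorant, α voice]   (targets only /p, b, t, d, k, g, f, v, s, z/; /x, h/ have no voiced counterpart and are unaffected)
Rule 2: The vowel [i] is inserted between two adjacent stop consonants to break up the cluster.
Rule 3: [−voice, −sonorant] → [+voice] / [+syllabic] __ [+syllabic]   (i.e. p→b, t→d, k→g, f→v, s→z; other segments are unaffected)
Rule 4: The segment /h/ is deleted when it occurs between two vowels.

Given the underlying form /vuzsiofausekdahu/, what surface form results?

Rule 1 (regressive voicing assimilation): /z/ precedes the voiceless obstruent /s/, so it devoices to [s] by assimilation. /k/ precedes the voiced obstruent /d/, so it voices to [g] by assimilation. /vuzsiofausekdahu/ → vussiofausegdahu.
Rule 2 (stop-cluster i-epenthesis): /g/ and /d/ form a stop–stop cluster, so [i] is inserted between them. /vussiofausegdahu/ → vussiofausegidahu.
Rule 3 (intervocalic voicing): /f/ is a voiceless obstruent between vowels /o/ and /a/, so it voices to [v]. /s/ is a voiceless obstruent between vowels /u/ and /e/, so it voices to [z]. /vussiofausegidahu/ → vussiovauzegidahu.
Rule 4 (intervocalic h-deletion): /h/ occurs between vowels /a/ and /u/, so it deletes. /vussiovauzegidahu/ → vussiovauzegidau.

vussiovauzegidau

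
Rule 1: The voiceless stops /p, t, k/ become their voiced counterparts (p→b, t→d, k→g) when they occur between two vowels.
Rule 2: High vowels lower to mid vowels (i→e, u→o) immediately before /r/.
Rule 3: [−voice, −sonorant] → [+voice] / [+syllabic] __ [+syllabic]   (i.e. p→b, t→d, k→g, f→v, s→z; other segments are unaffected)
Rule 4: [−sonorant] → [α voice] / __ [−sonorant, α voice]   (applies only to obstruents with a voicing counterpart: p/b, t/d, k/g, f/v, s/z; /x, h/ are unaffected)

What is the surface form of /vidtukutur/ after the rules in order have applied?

vittugudor

Rule 1 (intervocalic voicing): /k/ is a voiceless stop between vowels /u/ and /u/, so it voices to [g]. /t/ is a voiceless stop between vowels /u/ and /u/, so it voices to [d]. /vidtukutur/ → vidtugudur.
Rule 2 (pre-rhotic lowering): /u/ is a high vowel immediately before /r/, so it lowers to [o]. /vidtugudur/ → vidtugudor.
Rule 3 (intervocalic voicing): no segment meets the environment; /vidtugudor/ is unchanged.
Rule 4 (regressive voicing assimilation): /d/ precedes the voiceless obstruent /t/, so it devoices to [t] by assimilation. /vidtugudor/ → vittugudor.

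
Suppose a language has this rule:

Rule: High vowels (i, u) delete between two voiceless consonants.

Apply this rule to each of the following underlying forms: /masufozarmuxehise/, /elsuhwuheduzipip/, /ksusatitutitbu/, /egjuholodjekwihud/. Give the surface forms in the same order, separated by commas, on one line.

masfozarmuxehse, elshwuheduzipp, kssattttbu, egjuholodjekwihud

/masufozarmuxehise/: /u/ is a high vowel flanked by voiceless consonants /s/ and /f/, so it deletes. /i/ is a high vowel flanked by voiceless consonants /h/ and /s/, so it deletes. → [masfozarmuxehse].
/elsuhwuheduzipip/: /u/ is a high vowel flanked by voiceless consonants /s/ and /h/, so it deletes. /i/ is a high vowel flanked by voiceless consonants /p/ and /p/, so it deletes. → [elshwuheduzipp].
/ksusatitutitbu/: /u/ is a high vowel flanked by voiceless consonants /s/ and /s/, so it deletes. /i/ is a high vowel flanked by voiceless consonants /t/ and /t/, so it deletes. /u/ is a high vowel flanked by voiceless consonants /t/ and /t/, so it deletes. /i/ is a high vowel flanked by voiceless consonants /t/ and /t/, so it deletes. → [kssattttbu].
/egjuholodjekwihud/: the rule's environment is not met; surfaces unchanged as [egjuholodjekwihud].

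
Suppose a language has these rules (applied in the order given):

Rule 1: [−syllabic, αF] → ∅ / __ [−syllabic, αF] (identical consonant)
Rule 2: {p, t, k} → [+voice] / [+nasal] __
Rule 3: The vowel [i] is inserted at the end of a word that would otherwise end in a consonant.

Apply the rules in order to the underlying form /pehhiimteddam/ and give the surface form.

pehiimdedami

Rule 1 (degemination): /hh/ is a geminate; the first /h/ deletes. /dd/ is a geminate; the first /d/ deletes. /pehhiimteddam/ → pehiimtedam.
Rule 2 (post-nasal voicing): /t/ is a voiceless stop immediately after the nasal /m/, so it voices to [d]. /pehiimtedam/ → pehiimdedam.
Rule 3 (final i-epenthesis): the form ends in the consonant /m/, so [i] is inserted word-finally. /pehiimdedam/ → pehiimdedami.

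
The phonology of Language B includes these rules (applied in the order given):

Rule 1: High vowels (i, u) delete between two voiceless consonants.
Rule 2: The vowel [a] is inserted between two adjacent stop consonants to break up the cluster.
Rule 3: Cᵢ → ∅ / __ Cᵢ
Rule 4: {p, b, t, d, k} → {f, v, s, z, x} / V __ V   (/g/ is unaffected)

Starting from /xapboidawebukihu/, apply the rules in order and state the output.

Rule 1 (high vowel syncope): /i/ is a high vowel flanked by voiceless consonants /k/ and /h/, so it deletes. /xapboidawebukihu/ → xapboidawebukhu.
Rule 2 (stop-cluster a-epenthesis): /p/ and /b/ form a stop–stop cluster, so [a] is inserted between them. /xapboidawebukhu/ → xapaboidawebukhu.
Rule 3 (degemination): no segment meets the environment; /xapaboidawebukhu/ is unchanged.
Rule 4 (intervocalic spirantization): /p/ is a stop between vowels /a/ and /a/, so it spirantizes to the fricative [f]. /b/ is a stop between vowels /a/ and /o/, so it spirantizes to the fricative [v]. /d/ is a stop between vowels /i/ and /a/, so it spirantizes to the fricative [z]. /b/ is a stop between vowels /e/ and /u/, so it spirantizes to the fricative [v]. /xapaboidawebukhu/ → xafavoizawevukhu.

xafavoizawevukhu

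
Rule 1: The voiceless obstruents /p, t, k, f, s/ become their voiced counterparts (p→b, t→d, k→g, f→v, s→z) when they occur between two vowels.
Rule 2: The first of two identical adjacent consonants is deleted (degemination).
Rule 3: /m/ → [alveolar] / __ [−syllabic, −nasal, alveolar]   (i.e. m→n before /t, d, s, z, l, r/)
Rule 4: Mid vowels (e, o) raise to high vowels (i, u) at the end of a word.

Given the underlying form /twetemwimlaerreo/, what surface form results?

twedemwinlaereu

Rule 1 (intervocalic voicing): /t/ is a voiceless obstruent between vowels /e/ and /e/, so it voices to [d]. /twetemwimlaerreo/ → twedemwimlaerreo.
Rule 2 (degemination): /rr/ is a geminate; the first /r/ deletes. /twedemwimlaerreo/ → twedemwimlaereo.
Rule 3 (nasal place assimilation): /m/ precedes the alveolar consonant /l/, so it assimilates in place to [n]. /twedemwimlaereo/ → twedemwinlaereo.
Rule 4 (final vowel raising): /o/ is a mid vowel in word-final position, so it raises to [u]. /twedemwinlaereo/ → twedemwinlaereu.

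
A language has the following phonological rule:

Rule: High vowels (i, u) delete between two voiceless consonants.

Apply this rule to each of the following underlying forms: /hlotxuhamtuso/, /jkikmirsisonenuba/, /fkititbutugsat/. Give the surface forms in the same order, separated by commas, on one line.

hlotxhamtso, jkkmirssonenuba, fkttbutugsat

/hlotxuhamtuso/: /u/ is a high vowel flanked by voiceless consonants /x/ and /h/, so it deletes. /u/ is a high vowel flanked by voiceless consonants /t/ and /s/, so it deletes. → [hlotxhamtso].
/jkikmirsisonenuba/: /i/ is a high vowel flanked by voiceless consonants /k/ and /k/, so it deletes. /i/ is a high vowel flanked by voiceless consonants /s/ and /s/, so it deletes. → [jkkmirssonenuba].
/fkititbutugsat/: /i/ is a high vowel flanked by voiceless consonants /k/ and /t/, so it deletes. /i/ is a high vowel flanked by voiceless consonants /t/ and /t/, so it deletes. → [fkttbutugsat].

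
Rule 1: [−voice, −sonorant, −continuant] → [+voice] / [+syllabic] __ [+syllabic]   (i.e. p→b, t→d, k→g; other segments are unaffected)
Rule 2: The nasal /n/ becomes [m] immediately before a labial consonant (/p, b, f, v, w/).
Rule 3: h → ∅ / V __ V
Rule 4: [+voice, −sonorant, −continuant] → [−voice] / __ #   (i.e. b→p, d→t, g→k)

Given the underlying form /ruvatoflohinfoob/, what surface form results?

Rule 1 (intervocalic voicing): /t/ is a voiceless stop between vowels /a/ and /o/, so it voices to [d]. /ruvatoflohinfoob/ → ruvadoflohinfoob.
Rule 2 (nasal place assimilation): /n/ precedes the labial consonant /f/, so it assimilates in place to [m]. /ruvadoflohinfoob/ → ruvadoflohimfoob.
Rule 3 (intervocalic h-deletion): /h/ occurs between vowels /o/ and /i/, so it deletes. /ruvadoflohimfoob/ → ruvadofloimfoob.
Rule 4 (final devoicing): /b/ is a voiced stop in word-final position, so it devoices to [p]. /ruvadofloimfoob/ → ruvadofloimfoop.

ruvadofloimfoop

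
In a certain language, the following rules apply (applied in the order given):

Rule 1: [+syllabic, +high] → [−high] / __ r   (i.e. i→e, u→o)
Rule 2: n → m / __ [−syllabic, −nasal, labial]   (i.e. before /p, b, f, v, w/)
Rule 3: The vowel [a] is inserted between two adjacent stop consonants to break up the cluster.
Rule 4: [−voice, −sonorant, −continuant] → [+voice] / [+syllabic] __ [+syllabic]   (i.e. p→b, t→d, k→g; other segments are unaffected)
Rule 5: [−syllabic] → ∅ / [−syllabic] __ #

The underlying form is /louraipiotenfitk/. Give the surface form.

Rule 1 (pre-rhotic lowering): /u/ is a high vowel immediately before /r/, so it lowers to [o]. /louraipiotenfitk/ → looraipiotenfitk.
Rule 2 (nasal place assimilation): /n/ precedes the labial consonant /f/, so it assimilates in place to [m]. /looraipiotenfitk/ → looraipiotemfitk.
Rule 3 (stop-cluster a-epenthesis): /t/ and /k/ form a stop–stop cluster, so [a] is inserted between them. /looraipiotemfitk/ → looraipiotemfitak.
Rule 4 (intervocalic voicing): /p/ is a voiceless stop between vowels /i/ and /i/, so it voices to [b]. /t/ is a voiceless stop between vowels /o/ and /e/, so it voices to [d]. /t/ is a voiceless stop between vowels /i/ and /a/, so it voices to [d]. /looraipiotemfitak/ → looraibiodemfidak.
Rule 5 (final cluster simplification): no segment meets the environment; /looraibiodemfidak/ is unchanged.

looraibiodemfidak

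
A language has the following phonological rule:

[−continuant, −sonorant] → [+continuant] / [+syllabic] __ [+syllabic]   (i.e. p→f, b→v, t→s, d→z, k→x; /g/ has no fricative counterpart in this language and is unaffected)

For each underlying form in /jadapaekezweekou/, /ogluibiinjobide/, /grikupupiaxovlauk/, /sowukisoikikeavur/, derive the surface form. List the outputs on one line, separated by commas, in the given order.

jazafaexezweexou, ogluiviinjovize, grixufufiaxovlauk, sowuxisoixixeavur

/jadapaekezweekou/: /d/ is a stop between vowels /a/ and /a/, so it spirantizes to the fricative [z]. /p/ is a stop between vowels /a/ and /a/, so it spirantizes to the fricative [f]. /k/ is a stop between vowels /e/ and /e/, so it spirantizes to the fricative [x]. /k/ is a stop between vowels /e/ and /o/, so it spirantizes to the fricative [x]. → [jazafaexezweexou].
/ogluibiinjobide/: /b/ is a stop between vowels /i/ and /i/, so it spirantizes to the fricative [v]. /b/ is a stop between vowels /o/ and /i/, so it spirantizes to the fricative [v]. /d/ is a stop between vowels /i/ and /e/, so it spirantizes to the fricative [z]. → [ogluiviinjovize].
/grikupupiaxovlauk/: /k/ is a stop between vowels /i/ and /u/, so it spirantizes to the fricative [x]. /p/ is a stop between vowels /u/ and /u/, so it spirantizes to the fricative [f]. /p/ is a stop between vowels /u/ and /i/, so it spirantizes to the fricative [f]. → [grixufufiaxovlauk].
/sowukisoikikeavur/: /k/ is a stop between vowels /u/ and /i/, so it spirantizes to the fricative [x]. /k/ is a stop between vowels /i/ and /i/, so it spirantizes to the fricative [x]. /k/ is a stop between vowels /i/ and /e/, so it spirantizes to the fricative [x]. → [sowuxisoixixeavur].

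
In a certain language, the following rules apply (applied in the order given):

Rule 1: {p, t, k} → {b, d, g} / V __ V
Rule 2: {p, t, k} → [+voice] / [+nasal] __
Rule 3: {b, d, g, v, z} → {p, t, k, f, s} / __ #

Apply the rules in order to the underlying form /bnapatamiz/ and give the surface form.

Rule 1 (intervocalic voicing): /p/ is a voiceless stop between vowels /a/ and /a/, so it voices to [b]. /t/ is a voiceless stop between vowels /a/ and /a/, so it voices to [d]. /bnapatamiz/ → bnabadamiz.
Rule 2 (post-nasal voicing): no segment meets the environment; /bnabadamiz/ is unchanged.
Rule 3 (final devoicing): /z/ is a voiced obstruent in word-final position, so it devoices to [s]. /bnabadamiz/ → bnabadamis.

bnabadamis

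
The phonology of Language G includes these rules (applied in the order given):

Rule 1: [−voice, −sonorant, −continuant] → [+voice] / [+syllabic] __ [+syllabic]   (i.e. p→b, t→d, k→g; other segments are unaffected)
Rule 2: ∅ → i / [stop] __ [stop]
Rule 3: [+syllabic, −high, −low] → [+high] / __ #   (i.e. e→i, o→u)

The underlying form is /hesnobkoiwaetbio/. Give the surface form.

hesnobikoiwaetibiu

Rule 1 (intervocalic voicing): no segment meets the environment; /hesnobkoiwaetbio/ is unchanged.
Rule 2 (stop-cluster i-epenthesis): /b/ and /k/ form a stop–stop cluster, so [i] is inserted between them. /t/ and /b/ form a stop–stop cluster, so [i] is inserted between them. /hesnobkoiwaetbio/ → hesnobikoiwaetibio.
Rule 3 (final vowel raising): /o/ is a mid vowel in word-final position, so it raises to [u]. /hesnobikoiwaetibio/ → hesnobikoiwaetibiu.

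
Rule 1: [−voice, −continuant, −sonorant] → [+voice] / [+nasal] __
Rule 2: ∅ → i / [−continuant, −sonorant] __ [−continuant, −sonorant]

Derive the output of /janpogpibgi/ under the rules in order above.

Rule 1 (post-nasal voicing): /p/ is a voiceless stop immediately after the nasal /n/, so it voices to [b]. /janpogpibgi/ → janbogpibgi.
Rule 2 (stop-cluster i-epenthesis): /g/ and /p/ form a stop–stop cluster, so [i] is inserted between them. /b/ and /g/ form a stop–stop cluster, so [i] is inserted between them. /janbogpibgi/ → janbogipibigi.

janbogipibigi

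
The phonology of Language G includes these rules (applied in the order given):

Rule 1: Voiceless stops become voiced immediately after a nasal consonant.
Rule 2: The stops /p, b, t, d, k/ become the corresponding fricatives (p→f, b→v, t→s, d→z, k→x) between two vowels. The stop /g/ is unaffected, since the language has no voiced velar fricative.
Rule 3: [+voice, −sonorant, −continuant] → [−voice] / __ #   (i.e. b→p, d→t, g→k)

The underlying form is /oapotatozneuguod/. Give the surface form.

oafosasozneuguot

Rule 1 (post-nasal voicing): no segment meets the environment; /oapotatozneuguod/ is unchanged.
Rule 2 (intervocalic spirantization): /p/ is a stop between vowels /a/ and /o/, so it spirantizes to the fricative [f]. /t/ is a stop between vowels /o/ and /a/, so it spirantizes to the fricative [s]. /t/ is a stop between vowels /a/ and /o/, so it spirantizes to the fricative [s]. /oapotatozneuguod/ → oafosasozneuguod.
Rule 3 (final devoicing): /d/ is a voiced stop in word-final position, so it devoices to [t]. /oafosasozneuguod/ → oafosasozneuguot.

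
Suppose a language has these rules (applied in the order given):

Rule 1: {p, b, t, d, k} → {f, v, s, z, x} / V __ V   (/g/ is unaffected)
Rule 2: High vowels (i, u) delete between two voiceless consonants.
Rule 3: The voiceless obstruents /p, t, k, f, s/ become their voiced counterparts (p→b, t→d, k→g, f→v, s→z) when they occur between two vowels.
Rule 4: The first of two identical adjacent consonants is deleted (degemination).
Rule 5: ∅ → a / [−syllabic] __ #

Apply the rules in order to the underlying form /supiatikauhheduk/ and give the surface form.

sfiasxauhezuka

Rule 1 (intervocalic spirantization): /p/ is a stop between vowels /u/ and /i/, so it spirantizes to the fricative [f]. /t/ is a stop between vowels /a/ and /i/, so it spirantizes to the fricative [s]. /k/ is a stop between vowels /i/ and /a/, so it spirantizes to the fricative [x]. /d/ is a stop between vowels /e/ and /u/, so it spirantizes to the fricative [z]. /supiatikauhheduk/ → sufiasixauhhezuk.
Rule 2 (high vowel syncope): /u/ is a high vowel flanked by voiceless consonants /s/ and /f/, so it deletes. /i/ is a high vowel flanked by voiceless consonants /s/ and /x/, so it deletes. /sufiasixauhhezuk/ → sfiasxauhhezuk.
Rule 3 (intervocalic voicing): no segment meets the environment; /sfiasxauhhezuk/ is unchanged.
Rule 4 (degemination): /hh/ is a geminate; the first /h/ deletes. /sfiasxauhhezuk/ → sfiasxauhezuk.
Rule 5 (final a-epenthesis): the form ends in the consonant /k/, so [a] is inserted word-finally. /sfiasxauhezuk/ → sfiasxauhezuka.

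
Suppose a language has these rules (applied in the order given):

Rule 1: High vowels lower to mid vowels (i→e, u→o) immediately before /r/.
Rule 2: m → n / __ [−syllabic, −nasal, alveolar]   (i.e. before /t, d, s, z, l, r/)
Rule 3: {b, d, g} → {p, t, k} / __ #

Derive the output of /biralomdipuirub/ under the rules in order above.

beralondipuerup

Rule 1 (pre-rhotic lowering): /i/ is a high vowel immediately before /r/, so it lowers to [e]. /i/ is a high vowel immediately before /r/, so it lowers to [e]. /biralomdipuirub/ → beralomdipuerub.
Rule 2 (nasal place assimilation): /m/ precedes the alveolar consonant /d/, so it assimilates in place to [n]. /beralomdipuerub/ → beralondipuerub.
Rule 3 (final devoicing): /b/ is a voiced stop in word-final position, so it devoices to [p]. /beralondipuerub/ → beralondipuerup.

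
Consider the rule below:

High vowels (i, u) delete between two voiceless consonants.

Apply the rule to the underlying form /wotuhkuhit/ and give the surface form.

/u/ is a high vowel flanked by voiceless consonants /t/ and /h/, so it deletes.
/u/ is a high vowel flanked by voiceless consonants /k/ and /h/, so it deletes.
/i/ is a high vowel flanked by voiceless consonants /h/ and /t/, so it deletes.
Surface form: [wothkht].

wothkht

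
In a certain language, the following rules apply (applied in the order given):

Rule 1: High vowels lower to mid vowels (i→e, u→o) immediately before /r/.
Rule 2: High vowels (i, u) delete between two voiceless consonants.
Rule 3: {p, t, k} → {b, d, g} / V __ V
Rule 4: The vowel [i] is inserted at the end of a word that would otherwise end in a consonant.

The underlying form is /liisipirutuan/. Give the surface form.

Rule 1 (pre-rhotic lowering): /i/ is a high vowel immediately before /r/, so it lowers to [e]. /liisipirutuan/ → liisiperutuan.
Rule 2 (high vowel syncope): /i/ is a high vowel flanked by voiceless consonants /s/ and /p/, so it deletes. /liisiperutuan/ → liisperutuan.
Rule 3 (intervocalic voicing): /t/ is a voiceless stop between vowels /u/ and /u/, so it voices to [d]. /liisperutuan/ → liisperuduan.
Rule 4 (final i-epenthesis): the form ends in the consonant /n/, so [i] is inserted word-finally. /liisperuduan/ → liisperuduani.

liisperuduani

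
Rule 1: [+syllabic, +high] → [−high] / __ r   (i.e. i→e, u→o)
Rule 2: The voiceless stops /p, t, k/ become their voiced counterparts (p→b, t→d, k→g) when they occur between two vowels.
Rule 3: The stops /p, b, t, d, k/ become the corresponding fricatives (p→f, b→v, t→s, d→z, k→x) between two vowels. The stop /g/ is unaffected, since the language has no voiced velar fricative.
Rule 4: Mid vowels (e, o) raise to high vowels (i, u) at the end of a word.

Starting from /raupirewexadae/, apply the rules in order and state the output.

rauverewexazai

Rule 1 (pre-rhotic lowering): /i/ is a high vowel immediately before /r/, so it lowers to [e]. /raupirewexadae/ → rauperewexadae.
Rule 2 (intervocalic voicing): /p/ is a voiceless stop between vowels /u/ and /e/, so it voices to [b]. /rauperewexadae/ → rauberewexadae.
Rule 3 (intervocalic spirantization): /b/ is a stop between vowels /u/ and /e/, so it spirantizes to the fricative [v]. /d/ is a stop between vowels /a/ and /a/, so it spirantizes to the fricative [z]. /rauberewexadae/ → rauverewexazae.
Rule 4 (final vowel raising): /e/ is a mid vowel in word-final position, so it raises to [i]. /rauverewexazae/ → rauverewexazai.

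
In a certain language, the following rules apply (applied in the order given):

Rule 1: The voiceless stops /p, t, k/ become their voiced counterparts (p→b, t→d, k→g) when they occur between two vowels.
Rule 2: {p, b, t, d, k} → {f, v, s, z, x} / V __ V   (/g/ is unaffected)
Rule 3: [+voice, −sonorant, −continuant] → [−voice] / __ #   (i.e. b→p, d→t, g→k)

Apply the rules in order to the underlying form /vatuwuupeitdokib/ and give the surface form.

Rule 1 (intervocalic voicing): /t/ is a voiceless stop between vowels /a/ and /u/, so it voices to [d]. /p/ is a voiceless stop between vowels /u/ and /e/, so it voices to [b]. /k/ is a voiceless stop between vowels /o/ and /i/, so it voices to [g]. /vatuwuupeitdokib/ → vaduwuubeitdogib.
Rule 2 (intervocalic spirantization): /d/ is a stop between vowels /a/ and /u/, so it spirantizes to the fricative [z]. /b/ is a stop between vowels /u/ and /e/, so it spirantizes to the fricative [v]. /vaduwuubeitdogib/ → vazuwuuveitdogib.
Rule 3 (final devoicing): /b/ is a voiced stop in word-final position, so it devoices to [p]. /vazuwuuveitdogib/ → vazuwuuveitdogip.

vazuwuuveitdogip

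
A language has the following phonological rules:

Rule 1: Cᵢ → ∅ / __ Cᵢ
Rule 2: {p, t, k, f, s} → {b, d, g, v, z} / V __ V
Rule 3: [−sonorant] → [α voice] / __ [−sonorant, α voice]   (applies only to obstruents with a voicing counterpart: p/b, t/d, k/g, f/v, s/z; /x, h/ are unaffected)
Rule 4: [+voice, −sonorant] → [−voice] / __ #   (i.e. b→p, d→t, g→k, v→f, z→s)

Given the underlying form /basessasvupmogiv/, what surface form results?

Rule 1 (degemination): /ss/ is a geminate; the first /s/ deletes. /basessasvupmogiv/ → basesasvupmogiv.
Rule 2 (intervocalic voicing): /s/ is a voiceless obstruent between vowels /a/ and /e/, so it voices to [z]. /s/ is a voiceless obstruent between vowels /e/ and /a/, so it voices to [z]. /basesasvupmogiv/ → bazezasvupmogiv.
Rule 3 (regressive voicing assimilation): /s/ precedes the voiced obstruent /v/, so it voices to [z] by assimilation. /bazezasvupmogiv/ → bazezazvupmogiv.
Rule 4 (final devoicing): /v/ is a voiced obstruent in word-final position, so it devoices to [f]. /bazezazvupmogiv/ → bazezazvupmogif.

bazezazvupmogif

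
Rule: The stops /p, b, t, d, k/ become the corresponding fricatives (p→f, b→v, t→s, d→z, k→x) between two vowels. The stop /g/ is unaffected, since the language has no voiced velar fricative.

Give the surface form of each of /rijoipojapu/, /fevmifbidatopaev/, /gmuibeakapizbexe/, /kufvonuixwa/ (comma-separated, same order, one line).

/rijoipojapu/: /p/ is a stop between vowels /i/ and /o/, so it spirantizes to the fricative [f]. /p/ is a stop between vowels /a/ and /u/, so it spirantizes to the fricative [f]. → [rijoifojafu].
/fevmifbidatopaev/: /d/ is a stop between vowels /i/ and /a/, so it spirantizes to the fricative [z]. /t/ is a stop between vowels /a/ and /o/, so it spirantizes to the fricative [s]. /p/ is a stop between vowels /o/ and /a/, so it spirantizes to the fricative [f]. → [fevmifbizasofaev].
/gmuibeakapizbexe/: /b/ is a stop between vowels /i/ and /e/, so it spirantizes to the fricative [v]. /k/ is a stop between vowels /a/ and /a/, so it spirantizes to the fricative [x]. /p/ is a stop between vowels /a/ and /i/, so it spirantizes to the fricative [f]. → [gmuiveaxafizbexe].
/kufvonuixwa/: the rule's environment is not met; surfaces unchanged as [kufvonuixwa].

rijoifojafu, fevmifbizasofaev, gmuiveaxafizbexe, kufvonuixwa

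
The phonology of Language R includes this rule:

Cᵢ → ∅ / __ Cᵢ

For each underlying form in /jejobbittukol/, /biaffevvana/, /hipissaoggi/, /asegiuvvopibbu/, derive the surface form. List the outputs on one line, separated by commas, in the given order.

jejobitukol, biafevana, hipisaogi, asegiuvopibu

/jejobbittukol/: /bb/ is a geminate; the first /b/ deletes. /tt/ is a geminate; the first /t/ deletes. → [jejobitukol].
/biaffevvana/: /ff/ is a geminate; the first /f/ deletes. /vv/ is a geminate; the first /v/ deletes. → [biafevana].
/hipissaoggi/: /ss/ is a geminate; the first /s/ deletes. /gg/ is a geminate; the first /g/ deletes. → [hipisaogi].
/asegiuvvopibbu/: /vv/ is a geminate; the first /v/ deletes. /bb/ is a geminate; the first /b/ deletes. → [asegiuvopibu].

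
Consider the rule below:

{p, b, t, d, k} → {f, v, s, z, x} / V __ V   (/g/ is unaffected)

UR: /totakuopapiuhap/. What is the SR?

/t/ is a stop between vowels /o/ and /a/, so it spirantizes to the fricative [s].
/k/ is a stop between vowels /a/ and /u/, so it spirantizes to the fricative [x].
/p/ is a stop between vowels /o/ and /a/, so it spirantizes to the fricative [f].
/p/ is a stop between vowels /a/ and /i/, so it spirantizes to the fricative [f].
Surface form: [tosaxuofafiuhap].

tosaxuofafiuhap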